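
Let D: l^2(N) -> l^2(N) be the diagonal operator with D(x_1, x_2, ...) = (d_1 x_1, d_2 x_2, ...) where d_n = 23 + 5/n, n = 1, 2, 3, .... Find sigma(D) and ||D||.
sigma(D) = {23 + 5/n : n ≥ 1} ∪ {23}; ||D|| = 28

A bounded diagonal operator on l^2 with diagonal entries d_n has spectrum equal to the closure of {d_n : n ≥ 1}: every d_n is an eigenvalue (with eigenvector e_n), so {d_n} ⊂ sigma(D); the spectrum is closed, so its closure is too; and for lambda not in the closure, (D - lambda I) has bounded inverse (the diagonal entries 1/(d_n - lambda) are bounded). For our sequence d_n = 23 + 5/n, n = 1, 2, 3, ...:
  - {d_n} = {23 + 5/n : n ≥ 1}; the only limit point is 23
  - closure = {23 + 5/n : n ≥ 1} ∪ {23}
For the norm: a diagonal operator has ||D|| = sup_n |d_n|. Here d_n = 23 + 5/n is positive and decreasing, so sup_n |d_n| = d_1 = 23 + 5 = 28. So ||D|| = 28.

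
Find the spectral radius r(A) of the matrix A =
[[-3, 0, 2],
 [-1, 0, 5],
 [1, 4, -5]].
r(A) ≈ 8.0688

The eigenvalues of A are the roots of its characteristic polynomial. With M = A (coefficients from the trace, the sum of principal 2x2 minors, and det A):
  p(λ) = det(λ I - M) = λ^3 + 8λ^2 - 7λ - 52.
No integer candidate from the rational root theorem (±divisors of 52) is a root, so the roots are irrational. The cubic discriminant is Δ = 90412 > 0, so there are three distinct real roots. p(-9) = -70 and p(-8) = 4 have opposite signs, so a root lies in (-9, -8); Newton's method refines it to λ ≈ -8.0688. p(-3) = 14 and p(-2) = -14 have opposite signs, so a root lies in (-3, -2); Newton's method refines it to λ ≈ -2.5044. p(2) = -26 and p(3) = 26 have opposite signs, so a root lies in (2, 3); Newton's method refines it to λ ≈ 2.5733. Check (Vieta): the three roots sum to -8, matching tr M = -8.
Thus the eigenvalues (to 4 decimals) are -8.0688 (modulus 8.0688); -2.5044 (modulus 2.5044); 2.5733 (modulus 2.5733). The spectral radius is the largest modulus: r(A) ≈ 8.0688. (Cross-check: r(A) ≤ ||A||_2 ≈ 8.2039; equality holds whenever A is normal, though it can also hold for some non-normal A.)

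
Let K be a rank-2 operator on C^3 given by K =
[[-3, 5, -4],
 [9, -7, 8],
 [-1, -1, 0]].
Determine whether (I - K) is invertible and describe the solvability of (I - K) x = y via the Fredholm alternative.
(I - K) is invertible (det(I - K) = -9 ≠ 0), so for every y in C^3 the equation (I - K) x = y has a unique solution.

K has rank 2 and factors as K = U V^T = u1 v1^T + u2 v2^T with u1 = (-1, -1, 1), v1 = (-3, 1, -2), u2 = (3, -3, -1), v2 = (-2, 2, -2) (multiplying out reproduces the displayed K). The nonzero eigenvalues of U V^T coincide with those of the 2 x 2 matrix G = V^T U = [[v1·u1, v1·u2], [v2·u1, v2·u2]] = [[0, -10], [-2, -10]], and by the Sylvester determinant identity det(I_3 - U V^T) = det(I_2 - V^T U) = det([[1, 10], [2, 11]]) = (1)(11) - (10)(2) = -9. (Direct check: I - K =
[[4, -5, 4],
 [-9, 8, -8],
 [1, 1, 1]]
has determinant -9.) The finite-dimensional Fredholm alternative says: either (I - K) is invertible, or ker(I - K) ≠ {0} and then range(I - K) = ker((I - K)^*)^⊥, with dim ker(I - K) = dim ker((I - K)^*). Since det(I - K) ≠ 0, 1 is not an eigenvalue of K and ker(I - K) = {0}, so we are in the first case: for every y there is a unique x = (I - K)^(-1) y. (Explicitly, by the Woodbury identity, (I - U V^T)^(-1) = I + U (I_2 - G)^(-1) V^T.)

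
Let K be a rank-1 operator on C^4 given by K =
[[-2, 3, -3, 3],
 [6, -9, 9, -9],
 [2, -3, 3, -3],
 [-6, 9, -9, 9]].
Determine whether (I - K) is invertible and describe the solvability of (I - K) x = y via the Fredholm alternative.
(I - K) is singular (det(I - K) = 0, i.e. 1 ∈ sigma(K)). (I - K) x = y is solvable iff y ⊥ ker((I - K)^*) = span{(-2, 3, -3, 3)}, i.e. iff -2y_1 + 3y_2 - 3y_3 + 3y_4 = 0. When solvable, the solutions are x = y + c·(1, -3, -1, 3), c arbitrary (ker(I - K) = span{(1, -3, -1, 3)}, dimension 1).

K has rank 1, so it is an outer product K = u v^T: every row of K is a multiple of one row vector. Reading off the entries, u = (1, -3, -1, 3) and v = (-2, 3, -3, 3) (row i of K equals u_i·v^T). A rank-one matrix u v^T satisfies K u = u (v·u) and kills the (3)-dimensional subspace v^⊥, so its characteristic polynomial is lambda^3 (lambda - v·u) with v·u = tr K = 1. Hence the eigenvalues of I - K are 1 (multiplicity 3) and 1 - (1) = 0, so det(I - K) = 0. (Direct check: I - K =
[[3, -3, 3, -3],
 [-6, 10, -9, 9],
 [-2, 3, -2, 3],
 [6, -9, 9, -8]]
has determinant 0.) So 1 is an eigenvalue of K and (I - K) is not invertible. The finite-dimensional Fredholm alternative says: either (I - K) is invertible, or ker(I - K) ≠ {0} and then range(I - K) = ker((I - K)^*)^⊥, with dim ker(I - K) = dim ker((I - K)^*). We are in the second case, so we need both kernels. Kernel of I - K: (I - K) u = u - u (v·u) = u - u = 0, so ker(I - K) = span{u} = span{(1, -3, -1, 3)} (it is exactly 1-dimensional because rank(I - K) = 3). Kernel of the adjoint: K is real, so (I - K)^* = I - K^T = I - v u^T, and (I - v u^T) v = v - v (u·v) = 0; hence ker((I - K)^*) = span{v} = span{(-2, 3, -3, 3)}. Therefore (I - K) x = y is solvable iff <y, v> = 0, i.e. iff -2y_1 + 3y_2 - 3y_3 + 3y_4 = 0. When this holds, K y = u (v·y) = 0, so (I - K) y = y and x = y is a particular solution; the full solution set is the line x = y + c·u = y + c·(1, -3, -1, 3), c ∈ C.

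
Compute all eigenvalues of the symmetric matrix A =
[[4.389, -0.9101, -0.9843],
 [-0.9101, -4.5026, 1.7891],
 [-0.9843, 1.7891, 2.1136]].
sigma(A) ≈ {-5, 2, 5}

A is real symmetric, so its spectrum consists of real eigenvalues. Expanding the characteristic polynomial of the displayed matrix gives
  det(λ I - A) = p(λ) = λ^3 + (-2)λ^2 + (-25)λ + (50).
Solving p(λ) = 0 yields eigenvalues ≈ -5, 2, 5. (A is shown rounded to 4 decimals, so these recover the underlying integer eigenvalues to within that precision.)
Verification: the trace of A = 2 equals the sum of eigenvalues 2, and det(A) ≈ -50.0004 matches the eigenvalue product -50.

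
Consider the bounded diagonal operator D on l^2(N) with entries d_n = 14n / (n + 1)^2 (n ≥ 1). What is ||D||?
||D|| = 7/2 (attained at n = 1)

For D diagonal, ||D|| = sup_n |d_n|. Treat f(x) = 14x / (x + 1)^2 for real x > 0. By the quotient rule, f'(x) = 14(1 - x)/(x + 1)^3, which is positive for x < 1 and negative for x > 1. So f has a unique maximum at x = 1, and since 1 is a positive integer, the supremum over n ≥ 1 is attained at n = 1: d_1 = 14·1/(1 + 1)^2 = 14·1/4 = 7/2. Hence ||D|| = 7/2.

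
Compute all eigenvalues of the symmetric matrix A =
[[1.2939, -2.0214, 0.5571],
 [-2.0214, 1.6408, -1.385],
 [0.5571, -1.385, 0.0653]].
sigma(A) ≈ {-1, 0, 4}

A is real symmetric, so its spectrum consists of real eigenvalues. Expanding the characteristic polynomial of the displayed matrix gives
  det(λ I - A) = p(λ) = λ^3 + (-3)λ^2 + (-4)λ + (0).
Solving p(λ) = 0 yields eigenvalues ≈ -1, 0, 4. (A is shown rounded to 4 decimals, so these recover the underlying integer eigenvalues to within that precision.)
Verification: the trace of A = 3 equals the sum of eigenvalues 3, and det(A) ≈ -0.0001 matches the eigenvalue product 0.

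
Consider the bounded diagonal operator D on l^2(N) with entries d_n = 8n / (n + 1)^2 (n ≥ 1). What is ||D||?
||D|| = 2 (attained at n = 1)

For D diagonal, ||D|| = sup_n |d_n|. Treat f(x) = 8x / (x + 1)^2 for real x > 0. By the quotient rule, f'(x) = 8(1 - x)/(x + 1)^3, which is positive for x < 1 and negative for x > 1. So f has a unique maximum at x = 1, and since 1 is a positive integer, the supremum over n ≥ 1 is attained at n = 1: d_1 = 8·1/(1 + 1)^2 = 8·1/4 = 2. Hence ||D|| = 2.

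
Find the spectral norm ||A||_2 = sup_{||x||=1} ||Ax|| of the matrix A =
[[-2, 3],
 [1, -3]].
||A||_2 = sqrt((23 + sqrt(493))/2) ≈ 4.7541 (= sqrt(largest eigenvalue of A^T A))

||A||_2 = sigma_max(A) = sqrt(lambda_max(A^T A)). Form the symmetric matrix M = A^T A =
[[5, -9],
 [-9, 18]].
Its characteristic polynomial (trace, determinant of M give the coefficients) is
  p(λ) = det(λ I - M) = λ^2 - 23λ + 9.
For λ^2 - 23λ + 9 the discriminant is 493. It is nonnegative but not a perfect square, so the roots are real and irrational: λ = (23 ± sqrt(493))/2 ≈ 22.6018, 0.3982.
So the eigenvalues of A^T A are ≈ 0.3982, 22.6018 (all ≥ 0, as they must be for A^T A). The largest is λ_max = (23 + sqrt(493))/2 ≈ 22.6018, hence ||A||_2 = sqrt(λ_max) = sqrt((23 + sqrt(493))/2) ≈ 4.7541.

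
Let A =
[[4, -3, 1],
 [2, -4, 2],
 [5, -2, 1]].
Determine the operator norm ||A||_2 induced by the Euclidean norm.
||A||_2 ≈ 8.5448 (= sqrt(largest eigenvalue of A^T A))

||A||_2 = sigma_max(A) = sqrt(lambda_max(A^T A)). Form the symmetric matrix M = A^T A =
[[45, -30, 13],
 [-30, 29, -13],
 [13, -13, 6]].
Its characteristic polynomial (trace, sum of principal 2x2 minors, determinant of M give the coefficients) is
  p(λ) = det(λ I - M) = λ^3 - 80λ^2 + 511λ - 64.
No integer candidate from the rational root theorem (±divisors of 64) is a root, so the roots are irrational. The cubic discriminant is Δ = 1053354244 > 0, so there are three distinct real roots. p(0) = -64 and p(1) = 368 have opposite signs, so a root lies in (0, 1); Newton's method refines it to λ ≈ 0.1278. p(6) = 338 and p(7) = -64 have opposite signs, so a root lies in (6, 7); Newton's method refines it to λ ≈ 6.8589. p(73) = -64 and p(74) = 4894 have opposite signs, so a root lies in (73, 74); Newton's method refines it to λ ≈ 73.0133. Check (Vieta): the three roots sum to 80, matching tr M = 80.
So the eigenvalues of A^T A are ≈ 0.1278, 6.8589, 73.0133 (all ≥ 0, as they must be for A^T A). The largest is λ_max ≈ 73.0133, hence ||A||_2 = sqrt(λ_max) ≈ 8.5448.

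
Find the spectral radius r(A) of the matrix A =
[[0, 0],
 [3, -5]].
r(A) = 5

The eigenvalues of A are the roots of its characteristic polynomial. With M = A (coefficients from the trace and determinant):
  p(λ) = det(λ I - M) = λ^2 + 5λ.
For λ^2 + 5λ the discriminant is 25. It is a perfect square (5^2), so the roots are rational: λ = (-5 ± 5)/2 = 0, -5.
Thus the eigenvalues (to 4 decimals) are 0 (modulus 0); -5 (modulus 5). The spectral radius is the largest modulus: r(A) = 5. (Cross-check: r(A) ≤ ||A||_2 ≈ 5.831; equality holds whenever A is normal, though it can also hold for some non-normal A.)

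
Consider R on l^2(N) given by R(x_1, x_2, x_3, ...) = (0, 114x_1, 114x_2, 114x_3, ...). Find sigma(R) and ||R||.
sigma(R) = closed disk {z in C : |z| ≤ 114}; ||R|| = 114

Note R = 114·U where U is the unit right shift (U x)_k = x_{k-1} (with x_0 := 0); so ||R|| = 114||U|| and sigma(R) = 114·sigma(U). ||R x||^2 = sum_{k≥1} |114x_k|^2 = 12996||x||^2, so ||R|| = 114 and sigma(R) ⊂ {|z| ≤ 114}. For any |lambda| < 114, the equation (R - lambda I) x = 0 forces x_1 = 0, then 114x_k = lambda x_{k+1} ⇒ x = 0, so R has no eigenvalues. But (R - lambda I) is not surjective for |lambda| < 114: solving (R - lambda I) x = e_1 would require x_n proportional to (lambda/114)^(-n), which is not in l^2. So every |lambda| < 114 lies in the residual spectrum. The boundary |lambda| = 114 is in the approximate point spectrum (the spectrum is closed). Hence sigma(R) is the closed disk of radius 114.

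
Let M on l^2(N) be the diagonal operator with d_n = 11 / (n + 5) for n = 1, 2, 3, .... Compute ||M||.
||M|| = 11/6 (attained at n = 1)

For M diagonal, ||M|| = sup_n |d_n| = sup_n 11/(n + 5). This is positive and strictly decreasing in n, so the supremum is attained at n = 1: d_1 = 11/(1 + 5) = 11/6. Hence ||M|| = 11/6.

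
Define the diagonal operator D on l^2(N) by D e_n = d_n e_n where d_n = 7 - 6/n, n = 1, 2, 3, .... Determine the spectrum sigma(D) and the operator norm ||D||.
sigma(D) = {7 - 6/n : n ≥ 1} ∪ {7}; ||D|| = 7

A bounded diagonal operator on l^2 with diagonal entries d_n has spectrum equal to the closure of {d_n : n ≥ 1}: every d_n is an eigenvalue (with eigenvector e_n), so {d_n} ⊂ sigma(D); the spectrum is closed, so its closure is too; and for lambda not in the closure, (D - lambda I) has bounded inverse (the diagonal entries 1/(d_n - lambda) are bounded). For our sequence d_n = 7 - 6/n, n = 1, 2, 3, ...:
  - {d_n} = {7 - 6/n : n ≥ 1}; the only limit point is 7
  - closure = {7 - 6/n : n ≥ 1} ∪ {7}
For the norm: a diagonal operator has ||D|| = sup_n |d_n|. Here d_n = 7 - 6/n increases monotonically from d_1 = 1 toward 7, with all terms in [1, 7); so sup_n |d_n| = 7 (the supremum is the limit, not attained). So ||D|| = 7.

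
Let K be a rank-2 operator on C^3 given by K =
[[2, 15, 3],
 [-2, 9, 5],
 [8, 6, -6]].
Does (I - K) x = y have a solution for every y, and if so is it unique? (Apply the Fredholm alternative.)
(I - K) is invertible (det(I - K) = -76 ≠ 0), so for every y in C^3 the equation (I - K) x = y has a unique solution.

K has rank 2 and factors as K = U V^T = u1 v1^T + u2 v2^T with u1 = (3, 1, 3), v1 = (2, 3, -1), u2 = (-2, -2, 1), v2 = (2, -3, -3) (multiplying out reproduces the displayed K). The nonzero eigenvalues of U V^T coincide with those of the 2 x 2 matrix G = V^T U = [[v1·u1, v1·u2], [v2·u1, v2·u2]] = [[6, -11], [-6, -1]], and by the Sylvester determinant identity det(I_3 - U V^T) = det(I_2 - V^T U) = det([[-5, 11], [6, 2]]) = (-5)(2) - (11)(6) = -76. (Direct check: I - K =
[[-1, -15, -3],
 [2, -8, -5],
 [-8, -6, 7]]
has determinant -76.) The finite-dimensional Fredholm alternative says: either (I - K) is invertible, or ker(I - K) ≠ {0} and then range(I - K) = ker((I - K)^*)^⊥, with dim ker(I - K) = dim ker((I - K)^*). Since det(I - K) ≠ 0, 1 is not an eigenvalue of K and ker(I - K) = {0}, so we are in the first case: for every y there is a unique x = (I - K)^(-1) y. (Explicitly, by the Woodbury identity, (I - U V^T)^(-1) = I + U (I_2 - G)^(-1) V^T.)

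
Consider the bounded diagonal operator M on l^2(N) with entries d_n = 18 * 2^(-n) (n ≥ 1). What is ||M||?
||M|| = 9 (attained at n = 1)

For M diagonal, ||M|| = sup_n |d_n|. The sequence d_n = 18 * 2^(-n) is positive and strictly decreasing (ratio 2^(-1) < 1), so the supremum is d_1 = 18/2 = 9. Hence ||M|| = 9.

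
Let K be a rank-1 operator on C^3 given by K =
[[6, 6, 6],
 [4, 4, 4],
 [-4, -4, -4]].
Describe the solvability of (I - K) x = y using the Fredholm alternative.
(I - K) is invertible (det(I - K) = -5 ≠ 0), so for every y in C^3 the equation (I - K) x = y has a unique solution.

K has rank 1, so it is an outer product K = u v^T: every row of K is a multiple of one row vector. Reading off the entries, u = (-3, -2, 2) and v = (-2, -2, -2) (row i of K equals u_i·v^T). A rank-one matrix u v^T satisfies K u = u (v·u) and kills the (2)-dimensional subspace v^⊥, so its characteristic polynomial is lambda^2 (lambda - v·u) with v·u = tr K = 6. Hence the eigenvalues of I - K are 1 (multiplicity 2) and 1 - (6) = -5, so det(I - K) = -5. (Direct check: I - K =
[[-5, -6, -6],
 [-4, -3, -4],
 [4, 4, 5]]
has determinant -5.) The finite-dimensional Fredholm alternative says: either (I - K) is invertible, or ker(I - K) ≠ {0} and then range(I - K) = ker((I - K)^*)^⊥, with dim ker(I - K) = dim ker((I - K)^*). Since det(I - K) ≠ 0, 1 is not an eigenvalue of K and ker(I - K) = {0}, so we are in the first case: for every y there is a unique x = (I - K)^(-1) y. Explicitly, by the Sherman–Morrison formula, (I - u v^T)^(-1) = I + u v^T/(1 - v·u), i.e. (I - K)^(-1) = I + K/(-5).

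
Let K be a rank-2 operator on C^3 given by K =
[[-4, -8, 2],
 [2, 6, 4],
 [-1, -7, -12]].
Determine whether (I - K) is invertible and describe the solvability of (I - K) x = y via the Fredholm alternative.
(I - K) is invertible (det(I - K) = 9 ≠ 0), so for every y in C^3 the equation (I - K) x = y has a unique solution.

K has rank 2 and factors as K = U V^T = u1 v1^T + u2 v2^T with u1 = (-2, 2, -3), v1 = (1, 3, 2), u2 = (-2, 0, 2), v2 = (1, 1, -3) (multiplying out reproduces the displayed K). The nonzero eigenvalues of U V^T coincide with those of the 2 x 2 matrix G = V^T U = [[v1·u1, v1·u2], [v2·u1, v2·u2]] = [[-2, 2], [9, -8]], and by the Sylvester determinant identity det(I_3 - U V^T) = det(I_2 - V^T U) = det([[3, -2], [-9, 9]]) = (3)(9) - (-2)(-9) = 9. (Direct check: I - K =
[[5, 8, -2],
 [-2, -5, -4],
 [1, 7, 13]]
has determinant 9.) The finite-dimensional Fredholm alternative says: either (I - K) is invertible, or ker(I - K) ≠ {0} and then range(I - K) = ker((I - K)^*)^⊥, with dim ker(I - K) = dim ker((I - K)^*). Since det(I - K) ≠ 0, 1 is not an eigenvalue of K and ker(I - K) = {0}, so we are in the first case: for every y there is a unique x = (I - K)^(-1) y. (Explicitly, by the Woodbury identity, (I - U V^T)^(-1) = I + U (I_2 - G)^(-1) V^T.)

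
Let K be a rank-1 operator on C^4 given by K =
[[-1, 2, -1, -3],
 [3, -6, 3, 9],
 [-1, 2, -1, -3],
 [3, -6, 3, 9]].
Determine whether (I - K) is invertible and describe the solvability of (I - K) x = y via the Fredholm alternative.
(I - K) is singular (det(I - K) = 0, i.e. 1 ∈ sigma(K)). (I - K) x = y is solvable iff y ⊥ ker((I - K)^*) = span{(-1, 2, -1, -3)}, i.e. iff -y_1 + 2y_2 - y_3 - 3y_4 = 0. When solvable, the solutions are x = y + c·(1, -3, 1, -3), c arbitrary (ker(I - K) = span{(1, -3, 1, -3)}, dimension 1).

K has rank 1, so it is an outer product K = u v^T: every row of K is a multiple of one row vector. Reading off the entries, u = (1, -3, 1, -3) and v = (-1, 2, -1, -3) (row i of K equals u_i·v^T). A rank-one matrix u v^T satisfies K u = u (v·u) and kills the (3)-dimensional subspace v^⊥, so its characteristic polynomial is lambda^3 (lambda - v·u) with v·u = tr K = 1. Hence the eigenvalues of I - K are 1 (multiplicity 3) and 1 - (1) = 0, so det(I - K) = 0. (Direct check: I - K =
[[2, -2, 1, 3],
 [-3, 7, -3, -9],
 [1, -2, 2, 3],
 [-3, 6, -3, -8]]
has determinant 0.) So 1 is an eigenvalue of K and (I - K) is not invertible. The finite-dimensional Fredholm alternative says: either (I - K) is invertible, or ker(I - K) ≠ {0} and then range(I - K) = ker((I - K)^*)^⊥, with dim ker(I - K) = dim ker((I - K)^*). We are in the second case, so we need both kernels. Kernel of I - K: (I - K) u = u - u (v·u) = u - u = 0, so ker(I - K) = span{u} = span{(1, -3, 1, -3)} (it is exactly 1-dimensional because rank(I - K) = 3). Kernel of the adjoint: K is real, so (I - K)^* = I - K^T = I - v u^T, and (I - v u^T) v = v - v (u·v) = 0; hence ker((I - K)^*) = span{v} = span{(-1, 2, -1, -3)}. Therefore (I - K) x = y is solvable iff <y, v> = 0, i.e. iff -y_1 + 2y_2 - y_3 - 3y_4 = 0. When this holds, K y = u (v·y) = 0, so (I - K) y = y and x = y is a particular solution; the full solution set is the line x = y + c·u = y + c·(1, -3, 1, -3), c ∈ C.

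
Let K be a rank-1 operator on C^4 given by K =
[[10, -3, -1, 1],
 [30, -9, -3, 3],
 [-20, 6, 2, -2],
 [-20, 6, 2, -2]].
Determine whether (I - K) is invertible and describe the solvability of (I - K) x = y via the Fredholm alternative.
(I - K) is singular (det(I - K) = 0, i.e. 1 ∈ sigma(K)). (I - K) x = y is solvable iff y ⊥ ker((I - K)^*) = span{(10, -3, -1, 1)}, i.e. iff 10y_1 - 3y_2 - y_3 + y_4 = 0. When solvable, the solutions are x = y + c·(1, 3, -2, -2), c arbitrary (ker(I - K) = span{(1, 3, -2, -2)}, dimension 1).

K has rank 1, so it is an outer product K = u v^T: every row of K is a multiple of one row vector. Reading off the entries, u = (1, 3, -2, -2) and v = (10, -3, -1, 1) (row i of K equals u_i·v^T). A rank-one matrix u v^T satisfies K u = u (v·u) and kills the (3)-dimensional subspace v^⊥, so its characteristic polynomial is lambda^3 (lambda - v·u) with v·u = tr K = 1. Hence the eigenvalues of I - K are 1 (multiplicity 3) and 1 - (1) = 0, so det(I - K) = 0. (Direct check: I - K =
[[-9, 3, 1, -1],
 [-30, 10, 3, -3],
 [20, -6, -1, 2],
 [20, -6, -2, 3]]
has determinant 0.) So 1 is an eigenvalue of K and (I - K) is not invertible. The finite-dimensional Fredholm alternative says: either (I - K) is invertible, or ker(I - K) ≠ {0} and then range(I - K) = ker((I - K)^*)^⊥, with dim ker(I - K) = dim ker((I - K)^*). We are in the second case, so we need both kernels. Kernel of I - K: (I - K) u = u - u (v·u) = u - u = 0, so ker(I - K) = span{u} = span{(1, 3, -2, -2)} (it is exactly 1-dimensional because rank(I - K) = 3). Kernel of the adjoint: K is real, so (I - K)^* = I - K^T = I - v u^T, and (I - v u^T) v = v - v (u·v) = 0; hence ker((I - K)^*) = span{v} = span{(10, -3, -1, 1)}. Therefore (I - K) x = y is solvable iff <y, v> = 0, i.e. iff 10y_1 - 3y_2 - y_3 + y_4 = 0. When this holds, K y = u (v·y) = 0, so (I - K) y = y and x = y is a particular solution; the full solution set is the line x = y + c·u = y + c·(1, 3, -2, -2), c ∈ C.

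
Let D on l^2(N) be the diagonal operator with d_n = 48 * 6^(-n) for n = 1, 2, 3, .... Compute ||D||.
||D|| = 8 (attained at n = 1)

For D diagonal, ||D|| = sup_n |d_n|. The sequence d_n = 48 * 6^(-n) is positive and strictly decreasing (ratio 6^(-1) < 1), so the supremum is d_1 = 48/6 = 8. Hence ||D|| = 8.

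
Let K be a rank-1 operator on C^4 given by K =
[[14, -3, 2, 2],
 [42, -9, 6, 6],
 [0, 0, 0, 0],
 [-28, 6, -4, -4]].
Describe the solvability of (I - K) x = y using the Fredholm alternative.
(I - K) is singular (det(I - K) = 0, i.e. 1 ∈ sigma(K)). (I - K) x = y is solvable iff y ⊥ ker((I - K)^*) = span{(14, -3, 2, 2)}, i.e. iff 14y_1 - 3y_2 + 2y_3 + 2y_4 = 0. When solvable, the solutions are x = y + c·(1, 3, 0, -2), c arbitrary (ker(I - K) = span{(1, 3, 0, -2)}, dimension 1).

K has rank 1, so it is an outer product K = u v^T: every row of K is a multiple of one row vector. Reading off the entries, u = (1, 3, 0, -2) and v = (14, -3, 2, 2) (row i of K equals u_i·v^T). A rank-one matrix u v^T satisfies K u = u (v·u) and kills the (3)-dimensional subspace v^⊥, so its characteristic polynomial is lambda^3 (lambda - v·u) with v·u = tr K = 1. Hence the eigenvalues of I - K are 1 (multiplicity 3) and 1 - (1) = 0, so det(I - K) = 0. (Direct check: I - K =
[[-13, 3, -2, -2],
 [-42, 10, -6, -6],
 [0, 0, 1, 0],
 [28, -6, 4, 5]]
has determinant 0.) So 1 is an eigenvalue of K and (I - K) is not invertible. The finite-dimensional Fredholm alternative says: either (I - K) is invertible, or ker(I - K) ≠ {0} and then range(I - K) = ker((I - K)^*)^⊥, with dim ker(I - K) = dim ker((I - K)^*). We are in the second case, so we need both kernels. Kernel of I - K: (I - K) u = u - u (v·u) = u - u = 0, so ker(I - K) = span{u} = span{(1, 3, 0, -2)} (it is exactly 1-dimensional because rank(I - K) = 3). Kernel of the adjoint: K is real, so (I - K)^* = I - K^T = I - v u^T, and (I - v u^T) v = v - v (u·v) = 0; hence ker((I - K)^*) = span{v} = span{(14, -3, 2, 2)}. Therefore (I - K) x = y is solvable iff <y, v> = 0, i.e. iff 14y_1 - 3y_2 + 2y_3 + 2y_4 = 0. When this holds, K y = u (v·y) = 0, so (I - K) y = y and x = y is a particular solution; the full solution set is the line x = y + c·u = y + c·(1, 3, 0, -2), c ∈ C.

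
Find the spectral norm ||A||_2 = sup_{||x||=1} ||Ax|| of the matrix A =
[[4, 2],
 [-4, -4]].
||A||_2 = sqrt((52 + sqrt(2448))/2) ≈ 7.1231 (= sqrt(largest eigenvalue of A^T A))

||A||_2 = sigma_max(A) = sqrt(lambda_max(A^T A)). Form the symmetric matrix M = A^T A =
[[32, 24],
 [24, 20]].
Its characteristic polynomial (trace, determinant of M give the coefficients) is
  p(λ) = det(λ I - M) = λ^2 - 52λ + 64.
For λ^2 - 52λ + 64 the discriminant is 2448. It is nonnegative but not a perfect square, so the roots are real and irrational: λ = (52 ± sqrt(2448))/2 ≈ 50.7386, 1.2614.
So the eigenvalues of A^T A are ≈ 1.2614, 50.7386 (all ≥ 0, as they must be for A^T A). The largest is λ_max = (52 + sqrt(2448))/2 ≈ 50.7386, hence ||A||_2 = sqrt(λ_max) = sqrt((52 + sqrt(2448))/2) ≈ 7.1231.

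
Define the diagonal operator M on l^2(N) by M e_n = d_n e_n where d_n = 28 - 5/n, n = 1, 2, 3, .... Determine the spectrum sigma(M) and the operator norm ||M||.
sigma(M) = {28 - 5/n : n ≥ 1} ∪ {28}; ||M|| = 28

A bounded diagonal operator on l^2 with diagonal entries d_n has spectrum equal to the closure of {d_n : n ≥ 1}: every d_n is an eigenvalue (with eigenvector e_n), so {d_n} ⊂ sigma(M); the spectrum is closed, so its closure is too; and for lambda not in the closure, (M - lambda I) has bounded inverse (the diagonal entries 1/(d_n - lambda) are bounded). For our sequence d_n = 28 - 5/n, n = 1, 2, 3, ...:
  - {d_n} = {28 - 5/n : n ≥ 1}; the only limit point is 28
  - closure = {28 - 5/n : n ≥ 1} ∪ {28}
For the norm: a diagonal operator has ||M|| = sup_n |d_n|. Here d_n = 28 - 5/n increases monotonically from d_1 = 23 toward 28, with all terms in [23, 28); so sup_n |d_n| = 28 (the supremum is the limit, not attained). So ||M|| = 28.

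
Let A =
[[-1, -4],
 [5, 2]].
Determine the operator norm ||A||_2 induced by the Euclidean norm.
||A||_2 = sqrt((46 + sqrt(820))/2) ≈ 6.1088 (= sqrt(largest eigenvalue of A^T A))

||A||_2 = sigma_max(A) = sqrt(lambda_max(A^T A)). Form the symmetric matrix M = A^T A =
[[26, 14],
 [14, 20]].
Its characteristic polynomial (trace, determinant of M give the coefficients) is
  p(λ) = det(λ I - M) = λ^2 - 46λ + 324.
For λ^2 - 46λ + 324 the discriminant is 820. It is nonnegative but not a perfect square, so the roots are real and irrational: λ = (46 ± sqrt(820))/2 ≈ 37.3178, 8.6822.
So the eigenvalues of A^T A are ≈ 8.6822, 37.3178 (all ≥ 0, as they must be for A^T A). The largest is λ_max = (46 + sqrt(820))/2 ≈ 37.3178, hence ||A||_2 = sqrt(λ_max) = sqrt((46 + sqrt(820))/2) ≈ 6.1088.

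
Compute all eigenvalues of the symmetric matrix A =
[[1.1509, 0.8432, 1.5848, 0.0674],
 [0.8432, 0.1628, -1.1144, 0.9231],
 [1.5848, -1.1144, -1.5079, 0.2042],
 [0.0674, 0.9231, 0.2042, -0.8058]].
sigma(A) ≈ {-3, -1, 1, 2}

A is real symmetric, so its spectrum consists of real eigenvalues. Expanding the characteristic polynomial of the displayed matrix gives
  det(λ I - A) = p(λ) = λ^4 + (1)λ^3 + (-7)λ^2 + (-1)λ + (6).
Solving p(λ) = 0 yields eigenvalues ≈ -3, -1, 1, 2. (A is shown rounded to 4 decimals, so these recover the underlying integer eigenvalues to within that precision.)
Verification: the trace of A = -1 equals the sum of eigenvalues -1, and det(A) ≈ 5.9997 matches the eigenvalue product 6.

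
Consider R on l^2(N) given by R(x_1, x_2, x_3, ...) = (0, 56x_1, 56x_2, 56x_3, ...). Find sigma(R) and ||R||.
sigma(R) = closed disk {z in C : |z| ≤ 56}; ||R|| = 56

Note R = 56·U where U is the unit right shift (U x)_k = x_{k-1} (with x_0 := 0); so ||R|| = 56||U|| and sigma(R) = 56·sigma(U). ||R x||^2 = sum_{k≥1} |56x_k|^2 = 3136||x||^2, so ||R|| = 56 and sigma(R) ⊂ {|z| ≤ 56}. For any |lambda| < 56, the equation (R - lambda I) x = 0 forces x_1 = 0, then 56x_k = lambda x_{k+1} ⇒ x = 0, so R has no eigenvalues. But (R - lambda I) is not surjective for |lambda| < 56: solving (R - lambda I) x = e_1 would require x_n proportional to (lambda/56)^(-n), which is not in l^2. So every |lambda| < 56 lies in the residual spectrum. The boundary |lambda| = 56 is in the approximate point spectrum (the spectrum is closed). Hence sigma(R) is the closed disk of radius 56.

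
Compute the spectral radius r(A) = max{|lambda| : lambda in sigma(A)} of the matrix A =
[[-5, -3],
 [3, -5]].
r(A) = sqrt(34) ≈ 5.831

The eigenvalues of A are the roots of its characteristic polynomial. With M = A (coefficients from the trace and determinant):
  p(λ) = det(λ I - M) = λ^2 + 10λ + 34.
For λ^2 + 10λ + 34 the discriminant is -36. It is negative, so the roots are the complex-conjugate pair λ = -5 ± (sqrt(36)/2) i ≈ -5 ± 3i. For a conjugate pair the product of the roots equals the constant term, so |λ|^2 = 34 and |λ| = sqrt(34) ≈ 5.831.
Thus the eigenvalues (to 4 decimals) are -5 ± 3i (modulus 5.831). The spectral radius is the largest modulus: r(A) = sqrt(34) ≈ 5.831. (Cross-check: r(A) ≤ ||A||_2 ≈ 5.831; equality holds whenever A is normal, though it can also hold for some non-normal A.)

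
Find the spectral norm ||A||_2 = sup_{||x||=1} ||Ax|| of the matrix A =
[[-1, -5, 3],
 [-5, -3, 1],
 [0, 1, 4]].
||A||_2 ≈ 7.6664 (= sqrt(largest eigenvalue of A^T A))

||A||_2 = sigma_max(A) = sqrt(lambda_max(A^T A)). Form the symmetric matrix M = A^T A =
[[26, 20, -8],
 [20, 35, -14],
 [-8, -14, 26]].
Its characteristic polynomial (trace, sum of principal 2x2 minors, determinant of M give the coefficients) is
  p(λ) = det(λ I - M) = λ^3 - 87λ^2 + 1836λ - 10404.
No integer candidate from the rational root theorem (±divisors of 10404) is a root, so the roots are irrational. The cubic discriminant is Δ = 344955024 > 0, so there are three distinct real roots. p(9) = -198 and p(10) = 256 have opposite signs, so a root lies in (9, 10); Newton's method refines it to λ ≈ 9.405. p(18) = 288 and p(19) = -68 have opposite signs, so a root lies in (18, 19); Newton's method refines it to λ ≈ 18.8218. p(58) = -1472 and p(59) = 452 have opposite signs, so a root lies in (58, 59); Newton's method refines it to λ ≈ 58.7732. Check (Vieta): the three roots sum to 87, matching tr M = 87.
So the eigenvalues of A^T A are ≈ 9.405, 18.8218, 58.7732 (all ≥ 0, as they must be for A^T A). The largest is λ_max ≈ 58.7732, hence ||A||_2 = sqrt(λ_max) ≈ 7.6664.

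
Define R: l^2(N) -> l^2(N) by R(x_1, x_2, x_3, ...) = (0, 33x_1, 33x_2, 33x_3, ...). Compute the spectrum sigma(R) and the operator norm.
sigma(R) = closed disk {z in C : |z| ≤ 33}; ||R|| = 33

Note R = 33·U where U is the unit right shift (U x)_k = x_{k-1} (with x_0 := 0); so ||R|| = 33||U|| and sigma(R) = 33·sigma(U). ||R x||^2 = sum_{k≥1} |33x_k|^2 = 1089||x||^2, so ||R|| = 33 and sigma(R) ⊂ {|z| ≤ 33}. For any |lambda| < 33, the equation (R - lambda I) x = 0 forces x_1 = 0, then 33x_k = lambda x_{k+1} ⇒ x = 0, so R has no eigenvalues. But (R - lambda I) is not surjective for |lambda| < 33: solving (R - lambda I) x = e_1 would require x_n proportional to (lambda/33)^(-n), which is not in l^2. So every |lambda| < 33 lies in the residual spectrum. The boundary |lambda| = 33 is in the approximate point spectrum (the spectrum is closed). Hence sigma(R) is the closed disk of radius 33.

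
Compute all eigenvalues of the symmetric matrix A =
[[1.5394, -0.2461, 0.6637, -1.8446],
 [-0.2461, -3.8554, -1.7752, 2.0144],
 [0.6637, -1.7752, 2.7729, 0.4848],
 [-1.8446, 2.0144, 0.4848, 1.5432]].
sigma(A) ≈ {-5, 0, 3, 4}

A is real symmetric, so its spectrum consists of real eigenvalues. Expanding the characteristic polynomial of the displayed matrix gives
  det(λ I - A) = p(λ) = λ^4 + (-2)λ^3 + (-23)λ^2 + (60)λ + (0.0019).
Solving p(λ) = 0 yields eigenvalues ≈ -5, 0, 3, 4. (A is shown rounded to 4 decimals, so these recover the underlying integer eigenvalues to within that precision.)
Verification: the trace of A = 2 equals the sum of eigenvalues 2, and det(A) ≈ 0.0019 matches the eigenvalue product 0.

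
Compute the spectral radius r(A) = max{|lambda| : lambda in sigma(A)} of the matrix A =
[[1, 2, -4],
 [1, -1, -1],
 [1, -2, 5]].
r(A) ≈ 4.4742

The eigenvalues of A are the roots of its characteristic polynomial. With M = A (coefficients from the trace, the sum of principal 2x2 minors, and det A):
  p(λ) = det(λ I - M) = λ^3 - 5λ^2 - λ + 15.
No integer candidate from the rational root theorem (±divisors of 15) is a root, so the roots are irrational. The cubic discriminant is Δ = 2804 > 0, so there are three distinct real roots. p(-2) = -11 and p(-1) = 10 have opposite signs, so a root lies in (-2, -1); Newton's method refines it to λ ≈ -1.5869. p(2) = 1 and p(3) = -6 have opposite signs, so a root lies in (2, 3); Newton's method refines it to λ ≈ 2.1127. p(4) = -5 and p(5) = 10 have opposite signs, so a root lies in (4, 5); Newton's method refines it to λ ≈ 4.4742. Check (Vieta): the three roots sum to 5, matching tr M = 5.
Thus the eigenvalues (to 4 decimals) are -1.5869 (modulus 1.5869); 2.1127 (modulus 2.1127); 4.4742 (modulus 4.4742). The spectral radius is the largest modulus: r(A) ≈ 4.4742. (Cross-check: r(A) ≤ ||A||_2 ≈ 7.0138; equality holds whenever A is normal, though it can also hold for some non-normal A.)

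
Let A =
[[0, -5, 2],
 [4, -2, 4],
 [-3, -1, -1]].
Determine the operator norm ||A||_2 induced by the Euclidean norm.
||A||_2 ≈ 7.2722 (= sqrt(largest eigenvalue of A^T A))

||A||_2 = sigma_max(A) = sqrt(lambda_max(A^T A)). Form the symmetric matrix M = A^T A =
[[25, -5, 19],
 [-5, 30, -17],
 [19, -17, 21]].
Its characteristic polynomial (trace, sum of principal 2x2 minors, determinant of M give the coefficients) is
  p(λ) = det(λ I - M) = λ^3 - 76λ^2 + 1230λ - 400.
No integer candidate from the rational root theorem (±divisors of 400) is a root, so the roots are irrational. The cubic discriminant is Δ = 1261416800 > 0, so there are three distinct real roots. p(0) = -400 and p(1) = 755 have opposite signs, so a root lies in (0, 1); Newton's method refines it to λ ≈ 0.332. p(22) = 524 and p(23) = -147 have opposite signs, so a root lies in (22, 23); Newton's method refines it to λ ≈ 22.783. p(52) = -1336 and p(53) = 183 have opposite signs, so a root lies in (52, 53); Newton's method refines it to λ ≈ 52.885. Check (Vieta): the three roots sum to 76, matching tr M = 76.
So the eigenvalues of A^T A are ≈ 0.332, 22.783, 52.885 (all ≥ 0, as they must be for A^T A). The largest is λ_max ≈ 52.885, hence ||A||_2 = sqrt(λ_max) ≈ 7.2722.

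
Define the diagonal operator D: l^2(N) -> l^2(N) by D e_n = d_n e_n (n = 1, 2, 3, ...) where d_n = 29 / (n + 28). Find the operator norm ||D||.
||D|| = 1 (attained at n = 1)

For D diagonal, ||D|| = sup_n |d_n| = sup_n 29/(n + 28). This is positive and strictly decreasing in n, so the supremum is attained at n = 1: d_1 = 29/(1 + 28) = 1. Hence ||D|| = 1.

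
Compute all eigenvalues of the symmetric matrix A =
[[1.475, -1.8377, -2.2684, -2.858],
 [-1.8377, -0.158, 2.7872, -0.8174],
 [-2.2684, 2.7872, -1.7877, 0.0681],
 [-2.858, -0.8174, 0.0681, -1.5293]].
sigma(A) ≈ {-4, 1, 5} (-4 with multiplicity 2)

A is real symmetric, so its spectrum consists of real eigenvalues. Expanding the characteristic polynomial of the displayed matrix gives
  det(λ I - A) = p(λ) = λ^4 + (2)λ^3 + (-27)λ^2 + (-56)λ + (80).
Solving p(λ) = 0 yields eigenvalues ≈ -4, -4, 1, 5. (A is shown rounded to 4 decimals, so these recover the underlying integer eigenvalues to within that precision.)
Verification: the trace of A = -2 equals the sum of eigenvalues -2, and det(A) ≈ 79.9994 matches the eigenvalue product 80.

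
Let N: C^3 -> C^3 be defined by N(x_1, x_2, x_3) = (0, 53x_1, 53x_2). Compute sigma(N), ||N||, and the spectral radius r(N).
sigma(N) = {0}; ||N|| = 53; r(N) = 0. (N is nilpotent with N^3 = 0.)

On C^3, N is a strictly lower-triangular matrix with 53 on the subdiagonal and zeros elsewhere, so its characteristic polynomial is lambda^3 and every eigenvalue is 0: sigma(N) = {0}. For the operator norm, N e_i = 53e_{i+1} for i = 1, ..., 2 and N e_3 = 0, so the singular values of N are 53 (with multiplicity 2) and 0; hence ||N|| = 53. The spectral radius r(N) = max|lambda| = 0. Note ||N|| > r(N) — characteristic of non-normal nilpotent operators. Indeed N^3 = 0.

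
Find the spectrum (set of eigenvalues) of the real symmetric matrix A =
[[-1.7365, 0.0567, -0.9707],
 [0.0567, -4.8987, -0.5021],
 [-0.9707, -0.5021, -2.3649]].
sigma(A) ≈ {-5, -3, -1}

A is real symmetric, so its spectrum consists of real eigenvalues. Expanding the characteristic polynomial of the displayed matrix gives
  det(λ I - A) = p(λ) = λ^3 + (9)λ^2 + (23)λ + (15).
Solving p(λ) = 0 yields eigenvalues ≈ -5, -3, -1. (A is shown rounded to 4 decimals, so these recover the underlying integer eigenvalues to within that precision.)
Verification: the trace of A = -9 equals the sum of eigenvalues -9, and det(A) ≈ -15.0007 matches the eigenvalue product -15.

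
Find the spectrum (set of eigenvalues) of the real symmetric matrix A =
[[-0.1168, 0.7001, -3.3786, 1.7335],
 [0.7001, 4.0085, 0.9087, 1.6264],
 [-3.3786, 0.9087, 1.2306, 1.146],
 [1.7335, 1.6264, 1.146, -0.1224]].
sigma(A) ≈ {-4, 0, 4, 5}

A is real symmetric, so its spectrum consists of real eigenvalues. Expanding the characteristic polynomial of the displayed matrix gives
  det(λ I - A) = p(λ) = λ^4 + (-5)λ^3 + (-16)λ^2 + (79.9987)λ + (0.0051).
Solving p(λ) = 0 yields eigenvalues ≈ -4, 0, 4, 5. (A is shown rounded to 4 decimals, so these recover the underlying integer eigenvalues to within that precision.)
Verification: the trace of A = 5 equals the sum of eigenvalues 5, and det(A) ≈ 0.0051 matches the eigenvalue product 0.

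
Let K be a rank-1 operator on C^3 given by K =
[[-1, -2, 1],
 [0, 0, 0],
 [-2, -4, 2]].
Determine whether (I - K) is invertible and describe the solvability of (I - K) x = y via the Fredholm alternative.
(I - K) is singular (det(I - K) = 0, i.e. 1 ∈ sigma(K)). (I - K) x = y is solvable iff y ⊥ ker((I - K)^*) = span{(-1, -2, 1)}, i.e. iff -y_1 - 2y_2 + y_3 = 0. When solvable, the solutions are x = y + c·(1, 0, 2), c arbitrary (ker(I - K) = span{(1, 0, 2)}, dimension 1).

K has rank 1, so it is an outer product K = u v^T: every row of K is a multiple of one row vector. Reading off the entries, u = (1, 0, 2) and v = (-1, -2, 1) (row i of K equals u_i·v^T). A rank-one matrix u v^T satisfies K u = u (v·u) and kills the (2)-dimensional subspace v^⊥, so its characteristic polynomial is lambda^2 (lambda - v·u) with v·u = tr K = 1. Hence the eigenvalues of I - K are 1 (multiplicity 2) and 1 - (1) = 0, so det(I - K) = 0. (Direct check: I - K =
[[2, 2, -1],
 [0, 1, 0],
 [2, 4, -1]]
has determinant 0.) So 1 is an eigenvalue of K and (I - K) is not invertible. The finite-dimensional Fredholm alternative says: either (I - K) is invertible, or ker(I - K) ≠ {0} and then range(I - K) = ker((I - K)^*)^⊥, with dim ker(I - K) = dim ker((I - K)^*). We are in the second case, so we need both kernels. Kernel of I - K: (I - K) u = u - u (v·u) = u - u = 0, so ker(I - K) = span{u} = span{(1, 0, 2)} (it is exactly 1-dimensional because rank(I - K) = 2). Kernel of the adjoint: K is real, so (I - K)^* = I - K^T = I - v u^T, and (I - v u^T) v = v - v (u·v) = 0; hence ker((I - K)^*) = span{v} = span{(-1, -2, 1)}. Therefore (I - K) x = y is solvable iff <y, v> = 0, i.e. iff -y_1 - 2y_2 + y_3 = 0. When this holds, K y = u (v·y) = 0, so (I - K) y = y and x = y is a particular solution; the full solution set is the line x = y + c·u = y + c·(1, 0, 2), c ∈ C.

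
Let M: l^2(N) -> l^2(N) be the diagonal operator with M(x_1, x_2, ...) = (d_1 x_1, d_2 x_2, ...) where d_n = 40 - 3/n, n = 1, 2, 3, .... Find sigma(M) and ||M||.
sigma(M) = {40 - 3/n : n ≥ 1} ∪ {40}; ||M|| = 40

A bounded diagonal operator on l^2 with diagonal entries d_n has spectrum equal to the closure of {d_n : n ≥ 1}: every d_n is an eigenvalue (with eigenvector e_n), so {d_n} ⊂ sigma(M); the spectrum is closed, so its closure is too; and for lambda not in the closure, (M - lambda I) has bounded inverse (the diagonal entries 1/(d_n - lambda) are bounded). For our sequence d_n = 40 - 3/n, n = 1, 2, 3, ...:
  - {d_n} = {40 - 3/n : n ≥ 1}; the only limit point is 40
  - closure = {40 - 3/n : n ≥ 1} ∪ {40}
For the norm: a diagonal operator has ||M|| = sup_n |d_n|. Here d_n = 40 - 3/n increases monotonically from d_1 = 37 toward 40, with all terms in [37, 40); so sup_n |d_n| = 40 (the supremum is the limit, not attained). So ||M|| = 40.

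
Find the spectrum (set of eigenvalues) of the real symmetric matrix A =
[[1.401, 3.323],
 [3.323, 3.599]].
sigma(A) ≈ {-1, 6}

A is real symmetric, so its spectrum consists of real eigenvalues. Expanding the characteristic polynomial of the displayed matrix gives
  det(λ I - A) = p(λ) = λ^2 + (-5)λ + (-6).
Solving p(λ) = 0 yields eigenvalues ≈ -1, 6. (A is shown rounded to 4 decimals, so these recover the underlying integer eigenvalues to within that precision.)
Verification: the trace of A = 5 equals the sum of eigenvalues 5, and det(A) ≈ -6.0001 matches the eigenvalue product -6.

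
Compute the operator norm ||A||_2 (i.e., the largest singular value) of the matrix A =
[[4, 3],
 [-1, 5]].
||A||_2 = sqrt((51 + sqrt(485))/2) ≈ 6.0425 (= sqrt(largest eigenvalue of A^T A))

||A||_2 = sigma_max(A) = sqrt(lambda_max(A^T A)). Form the symmetric matrix M = A^T A =
[[17, 7],
 [7, 34]].
Its characteristic polynomial (trace, determinant of M give the coefficients) is
  p(λ) = det(λ I - M) = λ^2 - 51λ + 529.
For λ^2 - 51λ + 529 the discriminant is 485. It is nonnegative but not a perfect square, so the roots are real and irrational: λ = (51 ± sqrt(485))/2 ≈ 36.5114, 14.4886.
So the eigenvalues of A^T A are ≈ 14.4886, 36.5114 (all ≥ 0, as they must be for A^T A). The largest is λ_max = (51 + sqrt(485))/2 ≈ 36.5114, hence ||A||_2 = sqrt(λ_max) = sqrt((51 + sqrt(485))/2) ≈ 6.0425.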